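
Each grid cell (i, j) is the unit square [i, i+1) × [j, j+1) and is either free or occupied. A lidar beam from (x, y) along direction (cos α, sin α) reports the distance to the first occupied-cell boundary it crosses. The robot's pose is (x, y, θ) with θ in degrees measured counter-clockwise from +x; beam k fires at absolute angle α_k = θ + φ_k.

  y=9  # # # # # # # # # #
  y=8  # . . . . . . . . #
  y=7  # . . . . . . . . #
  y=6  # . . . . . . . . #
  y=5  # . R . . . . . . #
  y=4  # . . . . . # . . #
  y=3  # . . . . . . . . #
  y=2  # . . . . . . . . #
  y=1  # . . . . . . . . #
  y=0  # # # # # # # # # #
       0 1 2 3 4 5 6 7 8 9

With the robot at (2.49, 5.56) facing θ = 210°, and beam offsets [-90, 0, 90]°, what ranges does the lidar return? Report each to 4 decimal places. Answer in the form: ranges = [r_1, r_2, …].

ranges = [2.9800, 1.7205, 5.2654]

beam 1: φ=-90°, α=120°
  d=(-0.5000,0.8660)  start (2,5)  tX=0.9800 tY=0.5081  stride 1/|dx|=2.0000 1/|dy|=1.1547
    cross y-line → (2,6), t=0.5081
    cross x-line → (1,6), t=0.9800
    cross y-line → (1,7), t=1.6628
    cross y-line → (1,8), t=2.8175
    cross x-line → (0,8), t=2.9800 (wall)
  → r_1 = 2.9800
beam 2: φ=0°, α=210°
  d=(-0.8660,-0.5000)  start (2,5)  tX=0.5658 tY=1.1200  stride 1/|dx|=1.1547 1/|dy|=2.0000
    cross x-line → (1,5), t=0.5658
    cross y-line → (1,4), t=1.1200
    cross x-line → (0,4), t=1.7205 (wall)
  → r_2 = 1.7205
beam 3: φ=90°, α=300°
  d=(0.5000,-0.8660)  start (2,5)  tX=1.0200 tY=0.6466  stride 1/|dx|=2.0000 1/|dy|=1.1547
    cross y-line → (2,4), t=0.6466
    cross x-line → (3,4), t=1.0200
    cross y-line → (3,3), t=1.8013
    cross y-line → (3,2), t=2.9560
    cross x-line → (4,2), t=3.0200
    cross y-line → (4,1), t=4.1107
    cross x-line → (5,1), t=5.0200
    cross y-line → (5,0), t=5.2654 (wall)
  → r_3 = 5.2654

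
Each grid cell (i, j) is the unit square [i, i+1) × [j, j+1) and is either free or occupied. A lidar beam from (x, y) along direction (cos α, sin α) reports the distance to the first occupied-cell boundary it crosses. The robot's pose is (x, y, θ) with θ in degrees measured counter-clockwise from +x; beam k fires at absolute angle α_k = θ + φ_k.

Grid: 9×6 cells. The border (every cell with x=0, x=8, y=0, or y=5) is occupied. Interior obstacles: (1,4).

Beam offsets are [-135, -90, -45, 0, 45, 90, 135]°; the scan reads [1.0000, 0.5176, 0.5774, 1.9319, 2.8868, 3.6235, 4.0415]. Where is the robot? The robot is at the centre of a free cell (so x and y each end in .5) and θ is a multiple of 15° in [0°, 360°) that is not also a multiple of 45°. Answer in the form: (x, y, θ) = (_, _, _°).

Enumerate (i+0.5, j+0.5, θ) over the 27 free cells and 16 admissible headings. For each, cast all 7 beams and compare to the given ranges.
  (1.5, 3.5, 120°): beam 1 = 6.7293 ≠ 1.0000 ✗
  (4.5, 3.5, 345°): beam 1 = 4.0415 ≠ 1.0000 ✗
  (1.5, 3.5, 75°): beam 1 = 2.8868 ≠ 1.0000 ✗
  (4.5, 4.5, 60°): beam 1 = 3.6235 ≠ 1.0000 ✗
  …
  (5.5, 1.5, 345°): r_1=1.0000, r_2=0.5176, r_3=0.5774, r_4=1.9319, r_5=2.8868, r_6=3.6235, r_7=4.0415 — all match ✓
Only this pose fits every beam.

(x, y, θ) = (5.5, 1.5, 345°)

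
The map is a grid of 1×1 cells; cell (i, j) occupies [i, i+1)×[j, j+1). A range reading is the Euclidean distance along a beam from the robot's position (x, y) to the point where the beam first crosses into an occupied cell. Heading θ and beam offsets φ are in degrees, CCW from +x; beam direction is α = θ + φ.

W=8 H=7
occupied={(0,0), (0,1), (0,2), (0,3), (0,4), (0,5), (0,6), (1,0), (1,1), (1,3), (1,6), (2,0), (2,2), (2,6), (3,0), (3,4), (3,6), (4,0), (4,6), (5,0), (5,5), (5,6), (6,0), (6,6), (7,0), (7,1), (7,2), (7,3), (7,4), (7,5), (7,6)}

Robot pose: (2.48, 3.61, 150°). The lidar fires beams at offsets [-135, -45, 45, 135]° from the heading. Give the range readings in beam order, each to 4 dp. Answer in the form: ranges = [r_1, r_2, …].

ranges = [1.5068, 2.4743, 0.4969, 0.6315]

beam 1: φ=-135°, α=15°
  dir = (cos 15°, sin 15°) = (0.9659, 0.2588); from cell (2,3)
  next x-line at t=0.5383, next y-line at t=1.5068; Δt_x=1.0353, Δt_y=3.8637
    x: enter (3,3) at t=0.5383
    y: enter (3,4) at t=1.5068 ← occupied
  → r_1 = 1.5068
beam 2: φ=-45°, α=105°
  dir = (cos 105°, sin 105°) = (-0.2588, 0.9659); from cell (2,3)
  next x-line at t=1.8546, next y-line at t=0.4038; Δt_x=3.8637, Δt_y=1.0353
    y: enter (2,4) at t=0.4038
    y: enter (2,5) at t=1.4390
    x: enter (1,5) at t=1.8546
    y: enter (1,6) at t=2.4743 ← occupied
  → r_2 = 2.4743
beam 3: φ=45°, α=195°
  dir = (cos 195°, sin 195°) = (-0.9659, -0.2588); from cell (2,3)
  next x-line at t=0.4969, next y-line at t=2.3569; Δt_x=1.0353, Δt_y=3.8637
    x: enter (1,3) at t=0.4969 ← occupied
  → r_3 = 0.4969
beam 4: φ=135°, α=285°
  dir = (cos 285°, sin 285°) = (0.2588, -0.9659); from cell (2,3)
  next x-line at t=2.0091, next y-line at t=0.6315; Δt_x=3.8637, Δt_y=1.0353
    y: enter (2,2) at t=0.6315 ← occupied
  → r_4 = 0.6315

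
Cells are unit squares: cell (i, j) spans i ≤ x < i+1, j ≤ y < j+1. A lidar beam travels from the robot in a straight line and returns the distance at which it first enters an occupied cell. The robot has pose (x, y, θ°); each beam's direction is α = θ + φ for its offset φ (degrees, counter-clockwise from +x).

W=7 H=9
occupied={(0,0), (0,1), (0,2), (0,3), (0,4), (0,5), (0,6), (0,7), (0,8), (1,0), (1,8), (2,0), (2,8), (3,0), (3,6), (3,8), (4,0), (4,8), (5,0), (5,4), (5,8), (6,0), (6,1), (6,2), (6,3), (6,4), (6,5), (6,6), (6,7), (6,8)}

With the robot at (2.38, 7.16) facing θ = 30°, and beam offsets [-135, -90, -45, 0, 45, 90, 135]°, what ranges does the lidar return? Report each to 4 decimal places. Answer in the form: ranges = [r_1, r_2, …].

ranges = [5.3319, 1.2400, 0.6419, 1.6800, 0.8696, 0.9699, 1.4287]

beam 1: φ=-135°, α=255°
  direction (-0.2588, -0.9659); cell (2,7); t to first gridline: x 1.4682, y 0.1656 (then +3.8637 / +1.0353)
    (2,6) via y @ 0.1656
    (2,5) via y @ 1.2009
    (1,5) via x @ 1.4682
    (1,4) via y @ 2.2362
    (1,3) via y @ 3.2715
    (1,2) via y @ 4.3067
    (0,2) via x @ 5.3319  # hit
  → r_1 = 5.3319
beam 2: φ=-90°, α=300°
  direction (0.5000, -0.8660); cell (2,7); t to first gridline: x 1.2400, y 0.1848 (then +2.0000 / +1.1547)
    (2,6) via y @ 0.1848
    (3,6) via x @ 1.2400  # hit
  → r_2 = 1.2400
beam 3: φ=-45°, α=345°
  direction (0.9659, -0.2588); cell (2,7); t to first gridline: x 0.6419, y 0.6182 (then +1.0353 / +3.8637)
    (2,6) via y @ 0.6182
    (3,6) via x @ 0.6419  # hit
  → r_3 = 0.6419
beam 4: φ=0°, α=30°
  direction (0.8660, 0.5000); cell (2,7); t to first gridline: x 0.7159, y 1.6800 (then +1.1547 / +2.0000)
    (3,7) via x @ 0.7159
    (3,8) via y @ 1.6800  # hit
  → r_4 = 1.6800
beam 5: φ=45°, α=75°
  direction (0.2588, 0.9659); cell (2,7); t to first gridline: x 2.3955, y 0.8696 (then +3.8637 / +1.0353)
    (2,8) via y @ 0.8696  # hit
  → r_5 = 0.8696
beam 6: φ=90°, α=120°
  direction (-0.5000, 0.8660); cell (2,7); t to first gridline: x 0.7600, y 0.9699 (then +2.0000 / +1.1547)
    (1,7) via x @ 0.7600
    (1,8) via y @ 0.9699  # hit
  → r_6 = 0.9699
beam 7: φ=135°, α=165°
  direction (-0.9659, 0.2588); cell (2,7); t to first gridline: x 0.3934, y 3.2455 (then +1.0353 / +3.8637)
    (1,7) via x @ 0.3934
    (0,7) via x @ 1.4287  # hit
  → r_7 = 1.4287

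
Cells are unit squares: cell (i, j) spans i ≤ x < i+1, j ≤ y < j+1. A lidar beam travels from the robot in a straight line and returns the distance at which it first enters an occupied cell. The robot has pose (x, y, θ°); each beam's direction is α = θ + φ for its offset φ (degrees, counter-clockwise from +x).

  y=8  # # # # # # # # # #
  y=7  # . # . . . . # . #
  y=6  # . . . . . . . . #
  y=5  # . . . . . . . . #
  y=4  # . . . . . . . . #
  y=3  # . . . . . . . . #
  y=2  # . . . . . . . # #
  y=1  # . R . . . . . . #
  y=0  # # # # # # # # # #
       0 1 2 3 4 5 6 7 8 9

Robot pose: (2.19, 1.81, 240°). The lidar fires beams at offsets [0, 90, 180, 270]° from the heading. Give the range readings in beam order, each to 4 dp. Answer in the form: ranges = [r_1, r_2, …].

beam 1: φ=0°, α=240°
  cosα=-0.5000 sinα=-0.8660 | (2,1) | tMaxX 0.3800 tMaxY 0.9353 | tΔX 2.0000 tΔY 1.1547
    t=0.3800 [x] (1,1)
    t=0.9353 [y] (1,0) — stop
  → r_1 = 0.9353
beam 2: φ=90°, α=330°
  cosα=0.8660 sinα=-0.5000 | (2,1) | tMaxX 0.9353 tMaxY 1.6200 | tΔX 1.1547 tΔY 2.0000
    t=0.9353 [x] (3,1)
    t=1.6200 [y] (3,0) — stop
  → r_2 = 1.6200
beam 3: φ=180°, α=60°
  cosα=0.5000 sinα=0.8660 | (2,1) | tMaxX 1.6200 tMaxY 0.2194 | tΔX 2.0000 tΔY 1.1547
    t=0.2194 [y] (2,2)
    t=1.3741 [y] (2,3)
    t=1.6200 [x] (3,3)
    t=2.5288 [y] (3,4)
    t=3.6200 [x] (4,4)
    t=3.6835 [y] (4,5)
    t=4.8382 [y] (4,6)
    t=5.6200 [x] (5,6)
    t=5.9929 [y] (5,7)
    t=7.1476 [y] (5,8) — stop
  → r_3 = 7.1476
beam 4: φ=270°, α=150°
  cosα=-0.8660 sinα=0.5000 | (2,1) | tMaxX 0.2194 tMaxY 0.3800 | tΔX 1.1547 tΔY 2.0000
    t=0.2194 [x] (1,1)
    t=0.3800 [y] (1,2)
    t=1.3741 [x] (0,2) — stop
  → r_4 = 1.3741

ranges = [0.9353, 1.6200, 7.1476, 1.3741]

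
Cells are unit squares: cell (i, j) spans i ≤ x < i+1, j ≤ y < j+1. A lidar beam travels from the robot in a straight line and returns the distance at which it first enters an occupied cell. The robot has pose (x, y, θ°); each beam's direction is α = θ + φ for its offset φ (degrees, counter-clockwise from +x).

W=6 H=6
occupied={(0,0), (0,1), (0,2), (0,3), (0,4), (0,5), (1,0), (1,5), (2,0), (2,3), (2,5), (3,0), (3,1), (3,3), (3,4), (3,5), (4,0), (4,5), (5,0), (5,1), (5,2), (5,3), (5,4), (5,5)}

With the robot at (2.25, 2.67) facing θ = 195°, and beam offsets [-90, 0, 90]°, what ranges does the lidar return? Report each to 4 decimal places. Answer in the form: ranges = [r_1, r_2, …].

beam 1: φ=-90°, α=105°
  cosα=-0.2588 sinα=0.9659 | (2,2) | tMaxX 0.9659 tMaxY 0.3416 | tΔX 3.8637 tΔY 1.0353
    t=0.3416 [y] (2,3) — stop
  → r_1 = 0.3416
beam 2: φ=0°, α=195°
  cosα=-0.9659 sinα=-0.2588 | (2,2) | tMaxX 0.2588 tMaxY 2.5887 | tΔX 1.0353 tΔY 3.8637
    t=0.2588 [x] (1,2)
    t=1.2941 [x] (0,2) — stop
  → r_2 = 1.2941
beam 3: φ=90°, α=285°
  cosα=0.2588 sinα=-0.9659 | (2,2) | tMaxX 2.8978 tMaxY 0.6936 | tΔX 3.8637 tΔY 1.0353
    t=0.6936 [y] (2,1)
    t=1.7289 [y] (2,0) — stop
  → r_3 = 1.7289

ranges = [0.3416, 1.2941, 1.7289]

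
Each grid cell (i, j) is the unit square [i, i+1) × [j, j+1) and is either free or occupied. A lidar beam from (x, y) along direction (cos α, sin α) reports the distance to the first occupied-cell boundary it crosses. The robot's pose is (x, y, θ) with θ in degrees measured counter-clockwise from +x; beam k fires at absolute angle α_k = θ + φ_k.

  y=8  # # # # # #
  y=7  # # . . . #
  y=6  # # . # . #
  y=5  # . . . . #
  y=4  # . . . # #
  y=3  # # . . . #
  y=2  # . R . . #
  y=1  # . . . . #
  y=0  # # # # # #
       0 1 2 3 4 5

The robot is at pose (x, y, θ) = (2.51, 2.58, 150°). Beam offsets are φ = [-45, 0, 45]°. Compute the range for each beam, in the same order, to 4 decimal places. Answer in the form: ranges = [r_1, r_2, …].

ranges = [3.5406, 0.8400, 1.5633]

beam 1: φ=-45°, α=105°
  cosα=-0.2588 sinα=0.9659 | (2,2) | tMaxX 1.9705 tMaxY 0.4348 | tΔX 3.8637 tΔY 1.0353
    t=0.4348 [y] (2,3)
    t=1.4701 [y] (2,4)
    t=1.9705 [x] (1,4)
    t=2.5054 [y] (1,5)
    t=3.5406 [y] (1,6) — stop
  → r_1 = 3.5406
beam 2: φ=0°, α=150°
  cosα=-0.8660 sinα=0.5000 | (2,2) | tMaxX 0.5889 tMaxY 0.8400 | tΔX 1.1547 tΔY 2.0000
    t=0.5889 [x] (1,2)
    t=0.8400 [y] (1,3) — stop
  → r_2 = 0.8400
beam 3: φ=45°, α=195°
  cosα=-0.9659 sinα=-0.2588 | (2,2) | tMaxX 0.5280 tMaxY 2.2409 | tΔX 1.0353 tΔY 3.8637
    t=0.5280 [x] (1,2)
    t=1.5633 [x] (0,2) — stop
  → r_3 = 1.5633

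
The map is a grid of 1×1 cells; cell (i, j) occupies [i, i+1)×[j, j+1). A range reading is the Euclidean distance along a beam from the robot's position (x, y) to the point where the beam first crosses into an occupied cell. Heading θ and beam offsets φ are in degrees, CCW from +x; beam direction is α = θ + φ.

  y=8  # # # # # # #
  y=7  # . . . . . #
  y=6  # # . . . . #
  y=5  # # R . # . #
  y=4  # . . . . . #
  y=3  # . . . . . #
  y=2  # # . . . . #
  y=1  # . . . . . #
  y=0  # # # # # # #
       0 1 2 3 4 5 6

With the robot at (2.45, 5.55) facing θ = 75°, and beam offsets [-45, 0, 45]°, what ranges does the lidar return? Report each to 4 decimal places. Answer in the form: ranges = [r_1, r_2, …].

beam 1: φ=-45°, α=30°
  dir = (cos 30°, sin 30°) = (0.8660, 0.5000); from cell (2,5)
  next x-line at t=0.6351, next y-line at t=0.9000; Δt_x=1.1547, Δt_y=2.0000
    x: enter (3,5) at t=0.6351
    y: enter (3,6) at t=0.9000
    x: enter (4,6) at t=1.7898
    y: enter (4,7) at t=2.9000
    x: enter (5,7) at t=2.9445
    x: enter (6,7) at t=4.0992 ← occupied
  → r_1 = 4.0992
beam 2: φ=0°, α=75°
  dir = (cos 75°, sin 75°) = (0.2588, 0.9659); from cell (2,5)
  next x-line at t=2.1250, next y-line at t=0.4659; Δt_x=3.8637, Δt_y=1.0353
    y: enter (2,6) at t=0.4659
    y: enter (2,7) at t=1.5012
    x: enter (3,7) at t=2.1250
    y: enter (3,8) at t=2.5364 ← occupied
  → r_2 = 2.5364
beam 3: φ=45°, α=120°
  dir = (cos 120°, sin 120°) = (-0.5000, 0.8660); from cell (2,5)
  next x-line at t=0.9000, next y-line at t=0.5196; Δt_x=2.0000, Δt_y=1.1547
    y: enter (2,6) at t=0.5196
    x: enter (1,6) at t=0.9000 ← occupied
  → r_3 = 0.9000

ranges = [4.0992, 2.5364, 0.9000]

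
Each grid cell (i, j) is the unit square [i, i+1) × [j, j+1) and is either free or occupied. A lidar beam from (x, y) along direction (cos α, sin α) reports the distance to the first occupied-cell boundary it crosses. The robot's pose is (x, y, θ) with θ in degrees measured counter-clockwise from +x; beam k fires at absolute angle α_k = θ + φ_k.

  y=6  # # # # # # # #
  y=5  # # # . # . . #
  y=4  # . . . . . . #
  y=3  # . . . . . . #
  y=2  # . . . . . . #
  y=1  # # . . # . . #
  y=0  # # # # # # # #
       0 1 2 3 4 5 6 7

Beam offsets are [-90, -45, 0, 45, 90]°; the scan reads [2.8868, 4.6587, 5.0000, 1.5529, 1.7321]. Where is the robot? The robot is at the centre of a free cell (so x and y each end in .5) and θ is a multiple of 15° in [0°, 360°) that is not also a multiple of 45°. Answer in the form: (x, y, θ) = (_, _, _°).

Enumerate (i+0.5, j+0.5, θ) over the 25 free cells and 16 admissible headings. For each, cast all 5 beams and compare to the given ranges.
  (4.5, 3.5, 120°): beam 2 = 1.5529 ≠ 4.6587 ✗
  (3.5, 1.5, 30°): beam 1 = 0.5774 ≠ 2.8868 ✗
  (3.5, 3.5, 60°): beam 1 = 4.0415 ≠ 2.8868 ✗
  (4.5, 3.5, 210°): beam 2 = 3.6235 ≠ 4.6587 ✗
  …
  (2.5, 3.5, 30°): r_1=2.8868, r_2=4.6587, r_3=5.0000, r_4=1.5529, r_5=1.7321 — all match ✓
Unique over the lattice → pose = (2.5, 3.5, 30°).

(x, y, θ) = (2.5, 3.5, 30°)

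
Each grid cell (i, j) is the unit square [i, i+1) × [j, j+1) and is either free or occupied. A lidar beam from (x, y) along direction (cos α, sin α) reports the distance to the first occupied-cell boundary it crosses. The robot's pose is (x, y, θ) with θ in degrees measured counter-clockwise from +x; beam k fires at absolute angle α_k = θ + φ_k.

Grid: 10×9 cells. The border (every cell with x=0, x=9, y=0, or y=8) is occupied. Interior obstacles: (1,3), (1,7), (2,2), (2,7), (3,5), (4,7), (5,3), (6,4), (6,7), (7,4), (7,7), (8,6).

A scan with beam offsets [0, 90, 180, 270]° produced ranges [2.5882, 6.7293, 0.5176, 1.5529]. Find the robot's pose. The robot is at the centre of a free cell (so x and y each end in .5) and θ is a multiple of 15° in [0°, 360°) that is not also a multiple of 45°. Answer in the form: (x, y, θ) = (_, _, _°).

(x, y, θ) = (2.5, 6.5, 255°)

Enumerate (i+0.5, j+0.5, θ) over the 44 free cells and 16 admissible headings. For each, cast all 4 beams and compare to the given ranges.
  (4.5, 3.5, 345°): beam 1 = 0.5176 ≠ 2.5882 ✗
  (7.5, 5.5, 285°): beam 1 = 0.5176 ≠ 2.5882 ✗
  (6.5, 2.5, 30°): beam 1 = 2.8868 ≠ 2.5882 ✗
  …
  (2.5, 6.5, 255°): r_1=2.5882, r_2=6.7293, r_3=0.5176, r_4=1.5529 — all match ✓
Unique over the lattice → pose = (2.5, 6.5, 255°).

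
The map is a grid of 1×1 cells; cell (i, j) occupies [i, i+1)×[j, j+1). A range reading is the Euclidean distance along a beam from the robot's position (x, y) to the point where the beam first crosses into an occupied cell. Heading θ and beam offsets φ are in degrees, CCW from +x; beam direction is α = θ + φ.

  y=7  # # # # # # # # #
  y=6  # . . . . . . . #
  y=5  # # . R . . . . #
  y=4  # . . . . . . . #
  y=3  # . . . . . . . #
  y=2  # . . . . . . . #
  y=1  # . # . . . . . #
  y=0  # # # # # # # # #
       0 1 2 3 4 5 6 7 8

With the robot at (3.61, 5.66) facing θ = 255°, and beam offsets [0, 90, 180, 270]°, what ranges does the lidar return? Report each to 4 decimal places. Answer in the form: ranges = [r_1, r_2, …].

beam 1: φ=0°, α=255°
  cosα=-0.2588 sinα=-0.9659 | (3,5) | tMaxX 2.3569 tMaxY 0.6833 | tΔX 3.8637 tΔY 1.0353
    t=0.6833 [y] (3,4)
    t=1.7186 [y] (3,3)
    t=2.3569 [x] (2,3)
    t=2.7538 [y] (2,2)
    t=3.7891 [y] (2,1) — stop
  → r_1 = 3.7891
beam 2: φ=90°, α=345°
  cosα=0.9659 sinα=-0.2588 | (3,5) | tMaxX 0.4038 tMaxY 2.5500 | tΔX 1.0353 tΔY 3.8637
    t=0.4038 [x] (4,5)
    t=1.4390 [x] (5,5)
    t=2.4743 [x] (6,5)
    t=2.5500 [y] (6,4)
    t=3.5096 [x] (7,4)
    t=4.5449 [x] (8,4) — stop
  → r_2 = 4.5449
beam 3: φ=180°, α=75°
  cosα=0.2588 sinα=0.9659 | (3,5) | tMaxX 1.5068 tMaxY 0.3520 | tΔX 3.8637 tΔY 1.0353
    t=0.3520 [y] (3,6)
    t=1.3873 [y] (3,7) — stop
  → r_3 = 1.3873
beam 4: φ=270°, α=165°
  cosα=-0.9659 sinα=0.2588 | (3,5) | tMaxX 0.6315 tMaxY 1.3137 | tΔX 1.0353 tΔY 3.8637
    t=0.6315 [x] (2,5)
    t=1.3137 [y] (2,6)
    t=1.6668 [x] (1,6)
    t=2.7021 [x] (0,6) — stop
  → r_4 = 2.7021

ranges = [3.7891, 4.5449, 1.3873, 2.7021]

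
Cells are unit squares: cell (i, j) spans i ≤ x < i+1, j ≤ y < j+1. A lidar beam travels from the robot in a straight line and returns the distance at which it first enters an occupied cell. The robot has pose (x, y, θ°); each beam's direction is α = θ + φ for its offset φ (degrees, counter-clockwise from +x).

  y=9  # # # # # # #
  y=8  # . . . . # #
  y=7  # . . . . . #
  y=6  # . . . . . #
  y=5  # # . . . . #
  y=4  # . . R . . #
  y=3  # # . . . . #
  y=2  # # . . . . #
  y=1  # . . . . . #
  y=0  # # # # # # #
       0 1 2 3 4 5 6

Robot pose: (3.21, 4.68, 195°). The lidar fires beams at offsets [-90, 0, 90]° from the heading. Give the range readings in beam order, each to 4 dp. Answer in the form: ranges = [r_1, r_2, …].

ranges = [4.4724, 2.2880, 3.8098]

beam 1: φ=-90°, α=105°
  cosα=-0.2588 sinα=0.9659 | (3,4) | tMaxX 0.8114 tMaxY 0.3313 | tΔX 3.8637 tΔY 1.0353
    t=0.3313 [y] (3,5)
    t=0.8114 [x] (2,5)
    t=1.3666 [y] (2,6)
    t=2.4018 [y] (2,7)
    t=3.4371 [y] (2,8)
    t=4.4724 [y] (2,9) — stop
  → r_1 = 4.4724
beam 2: φ=0°, α=195°
  cosα=-0.9659 sinα=-0.2588 | (3,4) | tMaxX 0.2174 tMaxY 2.6273 | tΔX 1.0353 tΔY 3.8637
    t=0.2174 [x] (2,4)
    t=1.2527 [x] (1,4)
    t=2.2880 [x] (0,4) — stop
  → r_2 = 2.2880
beam 3: φ=90°, α=285°
  cosα=0.2588 sinα=-0.9659 | (3,4) | tMaxX 3.0523 tMaxY 0.7040 | tΔX 3.8637 tΔY 1.0353
    t=0.7040 [y] (3,3)
    t=1.7393 [y] (3,2)
    t=2.7745 [y] (3,1)
    t=3.0523 [x] (4,1)
    t=3.8098 [y] (4,0) — stop
  → r_3 = 3.8098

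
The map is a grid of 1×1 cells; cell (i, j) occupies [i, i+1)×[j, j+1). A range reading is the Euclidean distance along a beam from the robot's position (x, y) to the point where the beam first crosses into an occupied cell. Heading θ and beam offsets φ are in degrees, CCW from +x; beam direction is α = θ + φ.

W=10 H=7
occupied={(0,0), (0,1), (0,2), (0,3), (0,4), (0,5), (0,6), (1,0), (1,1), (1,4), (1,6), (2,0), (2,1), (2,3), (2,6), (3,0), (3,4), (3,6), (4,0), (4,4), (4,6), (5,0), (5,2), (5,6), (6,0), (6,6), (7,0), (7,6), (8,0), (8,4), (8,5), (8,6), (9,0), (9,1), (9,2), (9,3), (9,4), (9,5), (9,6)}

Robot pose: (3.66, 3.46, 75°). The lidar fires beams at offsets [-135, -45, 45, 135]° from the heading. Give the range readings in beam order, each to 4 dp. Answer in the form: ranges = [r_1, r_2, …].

beam 1: φ=-135°, α=300°
  cosα=0.5000 sinα=-0.8660 | (3,3) | tMaxX 0.6800 tMaxY 0.5312 | tΔX 2.0000 tΔY 1.1547
    t=0.5312 [y] (3,2)
    t=0.6800 [x] (4,2)
    t=1.6859 [y] (4,1)
    t=2.6800 [x] (5,1)
    t=2.8406 [y] (5,0) — stop
  → r_1 = 2.8406
beam 2: φ=-45°, α=30°
  cosα=0.8660 sinα=0.5000 | (3,3) | tMaxX 0.3926 tMaxY 1.0800 | tΔX 1.1547 tΔY 2.0000
    t=0.3926 [x] (4,3)
    t=1.0800 [y] (4,4) — stop
  → r_2 = 1.0800
beam 3: φ=45°, α=120°
  cosα=-0.5000 sinα=0.8660 | (3,3) | tMaxX 1.3200 tMaxY 0.6235 | tΔX 2.0000 tΔY 1.1547
    t=0.6235 [y] (3,4) — stop
  → r_3 = 0.6235
beam 4: φ=135°, α=210°
  cosα=-0.8660 sinα=-0.5000 | (3,3) | tMaxX 0.7621 tMaxY 0.9200 | tΔX 1.1547 tΔY 2.0000
    t=0.7621 [x] (2,3) — stop
  → r_4 = 0.7621

ranges = [2.8406, 1.0800, 0.6235, 0.7621]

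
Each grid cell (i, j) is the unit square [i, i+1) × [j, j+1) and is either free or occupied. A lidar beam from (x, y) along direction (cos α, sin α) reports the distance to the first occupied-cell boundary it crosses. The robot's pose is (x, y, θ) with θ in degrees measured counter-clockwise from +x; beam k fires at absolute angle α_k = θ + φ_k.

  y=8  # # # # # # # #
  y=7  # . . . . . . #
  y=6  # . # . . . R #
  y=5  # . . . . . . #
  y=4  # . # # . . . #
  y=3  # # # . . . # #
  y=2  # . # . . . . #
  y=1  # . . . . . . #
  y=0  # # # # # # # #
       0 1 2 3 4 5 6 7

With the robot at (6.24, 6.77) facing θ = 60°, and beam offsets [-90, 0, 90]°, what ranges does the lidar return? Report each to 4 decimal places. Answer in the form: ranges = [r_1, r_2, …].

beam 1: φ=-90°, α=330°
  dir = (cos 330°, sin 330°) = (0.8660, -0.5000); from cell (6,6)
  next x-line at t=0.8776, next y-line at t=1.5400; Δt_x=1.1547, Δt_y=2.0000
    x: enter (7,6) at t=0.8776 ← occupied
  → r_1 = 0.8776
beam 2: φ=0°, α=60°
  dir = (cos 60°, sin 60°) = (0.5000, 0.8660); from cell (6,6)
  next x-line at t=1.5200, next y-line at t=0.2656; Δt_x=2.0000, Δt_y=1.1547
    y: enter (6,7) at t=0.2656
    y: enter (6,8) at t=1.4203 ← occupied
  → r_2 = 1.4203
beam 3: φ=90°, α=150°
  dir = (cos 150°, sin 150°) = (-0.8660, 0.5000); from cell (6,6)
  next x-line at t=0.2771, next y-line at t=0.4600; Δt_x=1.1547, Δt_y=2.0000
    x: enter (5,6) at t=0.2771
    y: enter (5,7) at t=0.4600
    x: enter (4,7) at t=1.4318
    y: enter (4,8) at t=2.4600 ← occupied
  → r_3 = 2.4600

ranges = [0.8776, 1.4203, 2.4600]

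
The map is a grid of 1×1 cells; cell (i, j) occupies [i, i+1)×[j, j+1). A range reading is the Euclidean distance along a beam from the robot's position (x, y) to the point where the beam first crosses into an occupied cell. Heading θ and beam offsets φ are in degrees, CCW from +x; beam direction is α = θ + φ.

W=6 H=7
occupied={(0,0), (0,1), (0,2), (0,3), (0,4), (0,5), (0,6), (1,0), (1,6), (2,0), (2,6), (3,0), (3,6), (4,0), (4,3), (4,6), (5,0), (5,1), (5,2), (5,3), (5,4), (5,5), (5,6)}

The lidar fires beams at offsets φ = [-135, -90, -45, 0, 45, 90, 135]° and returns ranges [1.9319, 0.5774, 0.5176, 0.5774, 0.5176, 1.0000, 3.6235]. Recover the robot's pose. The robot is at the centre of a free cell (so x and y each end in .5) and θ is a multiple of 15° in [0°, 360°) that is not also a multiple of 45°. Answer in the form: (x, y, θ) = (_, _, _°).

(x, y, θ) = (1.5, 1.5, 240°)

The pose lattice has 19·16 = 304 candidates. Test each by forward raycasting.
  (1.5, 2.5, 330°): beam 1 = 0.5176 ≠ 1.9319 ✗
  (2.5, 5.5, 210°): beam 1 = 0.5176 ≠ 1.9319 ✗
  (4.5, 4.5, 120°): beam 1 = 0.5176 ≠ 1.9319 ✗
  (4.5, 2.5, 345°): beam 1 = 3.0000 ≠ 1.9319 ✗
  …
  (1.5, 1.5, 240°): r_1=1.9319, r_2=0.5774, r_3=0.5176, r_4=0.5774, r_5=0.5176, r_6=1.0000, r_7=3.6235 — all match ✓
Unique over the lattice → pose = (1.5, 1.5, 240°).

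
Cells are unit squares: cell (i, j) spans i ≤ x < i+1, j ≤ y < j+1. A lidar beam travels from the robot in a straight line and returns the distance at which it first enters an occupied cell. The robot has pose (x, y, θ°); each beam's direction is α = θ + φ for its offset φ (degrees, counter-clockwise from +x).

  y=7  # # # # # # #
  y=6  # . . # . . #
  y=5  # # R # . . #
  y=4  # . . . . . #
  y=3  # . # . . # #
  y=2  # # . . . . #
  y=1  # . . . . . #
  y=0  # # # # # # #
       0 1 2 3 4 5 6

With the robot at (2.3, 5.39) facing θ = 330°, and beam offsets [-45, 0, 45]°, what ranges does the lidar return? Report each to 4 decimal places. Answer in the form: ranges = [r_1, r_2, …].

ranges = [1.4390, 3.1177, 0.7247]

beam 1: φ=-45°, α=285°
  direction (0.2588, -0.9659); cell (2,5); t to first gridline: x 2.7046, y 0.4038 (then +3.8637 / +1.0353)
    (2,4) via y @ 0.4038
    (2,3) via y @ 1.4390  # hit
  → r_1 = 1.4390
beam 2: φ=0°, α=330°
  direction (0.8660, -0.5000); cell (2,5); t to first gridline: x 0.8083, y 0.7800 (then +1.1547 / +2.0000)
    (2,4) via y @ 0.7800
    (3,4) via x @ 0.8083
    (4,4) via x @ 1.9630
    (4,3) via y @ 2.7800
    (5,3) via x @ 3.1177  # hit
  → r_2 = 3.1177
beam 3: φ=45°, α=15°
  direction (0.9659, 0.2588); cell (2,5); t to first gridline: x 0.7247, y 2.3569 (then +1.0353 / +3.8637)
    (3,5) via x @ 0.7247  # hit
  → r_3 = 0.7247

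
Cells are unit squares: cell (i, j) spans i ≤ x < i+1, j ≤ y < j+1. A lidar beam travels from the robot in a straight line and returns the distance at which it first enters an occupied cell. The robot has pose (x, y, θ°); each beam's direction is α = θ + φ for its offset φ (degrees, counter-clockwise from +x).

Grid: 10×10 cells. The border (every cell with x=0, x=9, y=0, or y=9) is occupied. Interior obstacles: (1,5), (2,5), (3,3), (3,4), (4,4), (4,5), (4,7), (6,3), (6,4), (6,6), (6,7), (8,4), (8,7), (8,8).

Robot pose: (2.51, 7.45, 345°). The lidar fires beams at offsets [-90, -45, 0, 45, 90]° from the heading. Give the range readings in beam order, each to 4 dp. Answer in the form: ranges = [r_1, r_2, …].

ranges = [1.5012, 2.8290, 1.5426, 3.1000, 1.6047]

beam 1: φ=-90°, α=255°
  cosα=-0.2588 sinα=-0.9659 | (2,7) | tMaxX 1.9705 tMaxY 0.4659 | tΔX 3.8637 tΔY 1.0353
    t=0.4659 [y] (2,6)
    t=1.5012 [y] (2,5) — stop
  → r_1 = 1.5012
beam 2: φ=-45°, α=300°
  cosα=0.5000 sinα=-0.8660 | (2,7) | tMaxX 0.9800 tMaxY 0.5196 | tΔX 2.0000 tΔY 1.1547
    t=0.5196 [y] (2,6)
    t=0.9800 [x] (3,6)
    t=1.6743 [y] (3,5)
    t=2.8290 [y] (3,4) — stop
  → r_2 = 2.8290
beam 3: φ=0°, α=345°
  cosα=0.9659 sinα=-0.2588 | (2,7) | tMaxX 0.5073 tMaxY 1.7387 | tΔX 1.0353 tΔY 3.8637
    t=0.5073 [x] (3,7)
    t=1.5426 [x] (4,7) — stop
  → r_3 = 1.5426
beam 4: φ=45°, α=30°
  cosα=0.8660 sinα=0.5000 | (2,7) | tMaxX 0.5658 tMaxY 1.1000 | tΔX 1.1547 tΔY 2.0000
    t=0.5658 [x] (3,7)
    t=1.1000 [y] (3,8)
    t=1.7205 [x] (4,8)
    t=2.8752 [x] (5,8)
    t=3.1000 [y] (5,9) — stop
  → r_4 = 3.1000
beam 5: φ=90°, α=75°
  cosα=0.2588 sinα=0.9659 | (2,7) | tMaxX 1.8932 tMaxY 0.5694 | tΔX 3.8637 tΔY 1.0353
    t=0.5694 [y] (2,8)
    t=1.6047 [y] (2,9) — stop
  → r_5 = 1.6047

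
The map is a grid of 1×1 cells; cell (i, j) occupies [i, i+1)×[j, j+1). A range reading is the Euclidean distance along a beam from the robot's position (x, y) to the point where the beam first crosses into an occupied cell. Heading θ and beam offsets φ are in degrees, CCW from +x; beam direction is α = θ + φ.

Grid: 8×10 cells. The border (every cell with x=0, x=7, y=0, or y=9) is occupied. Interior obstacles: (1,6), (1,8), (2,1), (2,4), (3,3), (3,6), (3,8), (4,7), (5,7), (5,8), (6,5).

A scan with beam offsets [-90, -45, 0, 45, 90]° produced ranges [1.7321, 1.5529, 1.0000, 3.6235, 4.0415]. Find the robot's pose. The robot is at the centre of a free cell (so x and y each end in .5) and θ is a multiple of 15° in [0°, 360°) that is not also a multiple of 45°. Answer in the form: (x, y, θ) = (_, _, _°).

Candidates: 37 free-cell centres × 16 headings = 592 poses. Raycast each; keep the one whose scan matches to 4 dp.
  (4.5, 2.5, 60°): beam 1 = 2.8868 ≠ 1.7321 ✗
  (4.5, 8.5, 285°): beam 1 = 0.5176 ≠ 1.7321 ✗
  (2.5, 6.5, 345°): beam 1 = 1.5529 ≠ 1.7321 ✗
  …
  (4.5, 4.5, 210°): r_1=1.7321, r_2=1.5529, r_3=1.0000, r_4=3.6235, r_5=4.0415 — all match ✓
Only this pose fits every beam.

(x, y, θ) = (4.5, 4.5, 210°)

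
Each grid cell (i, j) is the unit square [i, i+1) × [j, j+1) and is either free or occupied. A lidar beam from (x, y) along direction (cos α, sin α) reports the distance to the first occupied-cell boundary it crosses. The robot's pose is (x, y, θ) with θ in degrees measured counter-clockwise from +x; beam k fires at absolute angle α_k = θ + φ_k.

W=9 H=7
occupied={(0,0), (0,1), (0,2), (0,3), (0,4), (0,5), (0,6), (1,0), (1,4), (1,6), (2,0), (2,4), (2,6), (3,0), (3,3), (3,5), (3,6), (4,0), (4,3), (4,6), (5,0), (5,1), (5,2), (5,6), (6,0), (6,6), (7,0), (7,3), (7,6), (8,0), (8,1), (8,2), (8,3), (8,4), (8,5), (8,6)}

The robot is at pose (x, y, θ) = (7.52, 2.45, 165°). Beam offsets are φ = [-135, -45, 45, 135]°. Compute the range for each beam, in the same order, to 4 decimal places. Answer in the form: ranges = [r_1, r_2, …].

beam 1: φ=-135°, α=30°
  d=(0.8660,0.5000)  start (7,2)  tX=0.5543 tY=1.1000  stride 1/|dx|=1.1547 1/|dy|=2.0000
    cross x-line → (8,2), t=0.5543 (wall)
  → r_1 = 0.5543
beam 2: φ=-45°, α=120°
  d=(-0.5000,0.8660)  start (7,2)  tX=1.0400 tY=0.6351  stride 1/|dx|=2.0000 1/|dy|=1.1547
    cross y-line → (7,3), t=0.6351 (wall)
  → r_2 = 0.6351
beam 3: φ=45°, α=210°
  d=(-0.8660,-0.5000)  start (7,2)  tX=0.6004 tY=0.9000  stride 1/|dx|=1.1547 1/|dy|=2.0000
    cross x-line → (6,2), t=0.6004
    cross y-line → (6,1), t=0.9000
    cross x-line → (5,1), t=1.7551 (wall)
  → r_3 = 1.7551
beam 4: φ=135°, α=300°
  d=(0.5000,-0.8660)  start (7,2)  tX=0.9600 tY=0.5196  stride 1/|dx|=2.0000 1/|dy|=1.1547
    cross y-line → (7,1), t=0.5196
    cross x-line → (8,1), t=0.9600 (wall)
  → r_4 = 0.9600

ranges = [0.5543, 0.6351, 1.7551, 0.9600]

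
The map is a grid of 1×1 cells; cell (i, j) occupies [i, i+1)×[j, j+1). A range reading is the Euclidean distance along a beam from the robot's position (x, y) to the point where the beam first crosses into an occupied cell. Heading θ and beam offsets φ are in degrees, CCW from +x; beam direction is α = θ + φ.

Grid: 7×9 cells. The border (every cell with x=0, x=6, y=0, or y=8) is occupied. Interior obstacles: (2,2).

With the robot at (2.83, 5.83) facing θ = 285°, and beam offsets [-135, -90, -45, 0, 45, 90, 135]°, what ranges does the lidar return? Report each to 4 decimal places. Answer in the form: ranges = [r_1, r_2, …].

beam 1: φ=-135°, α=150°
  dir = (cos 150°, sin 150°) = (-0.8660, 0.5000); from cell (2,5)
  next x-line at t=0.9584, next y-line at t=0.3400; Δt_x=1.1547, Δt_y=2.0000
    y: enter (2,6) at t=0.3400
    x: enter (1,6) at t=0.9584
    x: enter (0,6) at t=2.1131 ← occupied
  → r_1 = 2.1131
beam 2: φ=-90°, α=195°
  dir = (cos 195°, sin 195°) = (-0.9659, -0.2588); from cell (2,5)
  next x-line at t=0.8593, next y-line at t=3.2069; Δt_x=1.0353, Δt_y=3.8637
    x: enter (1,5) at t=0.8593
    x: enter (0,5) at t=1.8946 ← occupied
  → r_2 = 1.8946
beam 3: φ=-45°, α=240°
  dir = (cos 240°, sin 240°) = (-0.5000, -0.8660); from cell (2,5)
  next x-line at t=1.6600, next y-line at t=0.9584; Δt_x=2.0000, Δt_y=1.1547
    y: enter (2,4) at t=0.9584
    x: enter (1,4) at t=1.6600
    y: enter (1,3) at t=2.1131
    y: enter (1,2) at t=3.2678
    x: enter (0,2) at t=3.6600 ← occupied
  → r_3 = 3.6600
beam 4: φ=0°, α=285°
  dir = (cos 285°, sin 285°) = (0.2588, -0.9659); from cell (2,5)
  next x-line at t=0.6568, next y-line at t=0.8593; Δt_x=3.8637, Δt_y=1.0353
    x: enter (3,5) at t=0.6568
    y: enter (3,4) at t=0.8593
    y: enter (3,3) at t=1.8946
    y: enter (3,2) at t=2.9298
    y: enter (3,1) at t=3.9651
    x: enter (4,1) at t=4.5205
    y: enter (4,0) at t=5.0004 ← occupied
  → r_4 = 5.0004
beam 5: φ=45°, α=330°
  dir = (cos 330°, sin 330°) = (0.8660, -0.5000); from cell (2,5)
  next x-line at t=0.1963, next y-line at t=1.6600; Δt_x=1.1547, Δt_y=2.0000
    x: enter (3,5) at t=0.1963
    x: enter (4,5) at t=1.3510
    y: enter (4,4) at t=1.6600
    x: enter (5,4) at t=2.5057
    y: enter (5,3) at t=3.6600
    x: enter (6,3) at t=3.6604 ← occupied
  → r_5 = 3.6604
beam 6: φ=90°, α=15°
  dir = (cos 15°, sin 15°) = (0.9659, 0.2588); from cell (2,5)
  next x-line at t=0.1760, next y-line at t=0.6568; Δt_x=1.0353, Δt_y=3.8637
    x: enter (3,5) at t=0.1760
    y: enter (3,6) at t=0.6568
    x: enter (4,6) at t=1.2113
    x: enter (5,6) at t=2.2465
    x: enter (6,6) at t=3.2818 ← occupied
  → r_6 = 3.2818
beam 7: φ=135°, α=60°
  dir = (cos 60°, sin 60°) = (0.5000, 0.8660); from cell (2,5)
  next x-line at t=0.3400, next y-line at t=0.1963; Δt_x=2.0000, Δt_y=1.1547
    y: enter (2,6) at t=0.1963
    x: enter (3,6) at t=0.3400
    y: enter (3,7) at t=1.3510
    x: enter (4,7) at t=2.3400
    y: enter (4,8) at t=2.5057 ← occupied
  → r_7 = 2.5057

ranges = [2.1131, 1.8946, 3.6600, 5.0004, 3.6604, 3.2818, 2.5057]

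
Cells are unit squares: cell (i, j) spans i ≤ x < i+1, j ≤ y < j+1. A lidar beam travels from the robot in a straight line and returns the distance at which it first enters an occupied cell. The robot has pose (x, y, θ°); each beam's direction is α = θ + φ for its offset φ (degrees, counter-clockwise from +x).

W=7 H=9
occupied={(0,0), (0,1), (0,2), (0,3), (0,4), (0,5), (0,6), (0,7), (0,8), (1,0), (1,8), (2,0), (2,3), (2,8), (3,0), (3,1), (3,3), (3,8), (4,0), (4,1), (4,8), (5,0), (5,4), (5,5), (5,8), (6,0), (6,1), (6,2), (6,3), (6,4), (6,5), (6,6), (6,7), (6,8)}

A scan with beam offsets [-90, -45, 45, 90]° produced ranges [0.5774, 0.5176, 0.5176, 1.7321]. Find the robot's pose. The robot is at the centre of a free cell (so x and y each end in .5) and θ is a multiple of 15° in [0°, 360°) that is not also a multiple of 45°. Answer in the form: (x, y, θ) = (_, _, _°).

(x, y, θ) = (2.5, 1.5, 330°)

Candidates: 29 free-cell centres × 16 headings = 464 poses. Raycast each; keep the one whose scan matches to 4 dp.
  (4.5, 5.5, 105°): beam 1 = 0.5176 ≠ 0.5774 ✗
  (2.5, 1.5, 105°): beam 1 = 0.5176 ≠ 0.5774 ✗
  (5.5, 1.5, 255°): beam 1 = 0.5176 ≠ 0.5774 ✗
  (1.5, 5.5, 75°): beam 1 = 3.6235 ≠ 0.5774 ✗
  …
  (2.5, 1.5, 330°): r_1=0.5774, r_2=0.5176, r_3=0.5176, r_4=1.7321 — all match ✓
Unique over the lattice → pose = (2.5, 1.5, 330°).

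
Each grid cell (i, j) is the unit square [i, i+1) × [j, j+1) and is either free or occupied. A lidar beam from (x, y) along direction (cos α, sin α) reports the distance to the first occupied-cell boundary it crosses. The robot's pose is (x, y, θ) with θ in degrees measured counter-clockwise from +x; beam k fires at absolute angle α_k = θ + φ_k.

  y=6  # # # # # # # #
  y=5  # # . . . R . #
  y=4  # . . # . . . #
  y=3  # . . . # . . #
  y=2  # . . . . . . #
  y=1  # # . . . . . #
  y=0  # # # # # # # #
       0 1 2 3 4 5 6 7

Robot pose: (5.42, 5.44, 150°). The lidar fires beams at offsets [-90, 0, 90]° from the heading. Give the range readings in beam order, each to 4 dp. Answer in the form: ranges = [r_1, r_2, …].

beam 1: φ=-90°, α=60°
  direction (0.5000, 0.8660); cell (5,5); t to first gridline: x 1.1600, y 0.6466 (then +2.0000 / +1.1547)
    (5,6) via y @ 0.6466  # hit
  → r_1 = 0.6466
beam 2: φ=0°, α=150°
  direction (-0.8660, 0.5000); cell (5,5); t to first gridline: x 0.4850, y 1.1200 (then +1.1547 / +2.0000)
    (4,5) via x @ 0.4850
    (4,6) via y @ 1.1200  # hit
  → r_2 = 1.1200
beam 3: φ=90°, α=240°
  direction (-0.5000, -0.8660); cell (5,5); t to first gridline: x 0.8400, y 0.5081 (then +2.0000 / +1.1547)
    (5,4) via y @ 0.5081
    (4,4) via x @ 0.8400
    (4,3) via y @ 1.6628  # hit
  → r_3 = 1.6628

ranges = [0.6466, 1.1200, 1.6628]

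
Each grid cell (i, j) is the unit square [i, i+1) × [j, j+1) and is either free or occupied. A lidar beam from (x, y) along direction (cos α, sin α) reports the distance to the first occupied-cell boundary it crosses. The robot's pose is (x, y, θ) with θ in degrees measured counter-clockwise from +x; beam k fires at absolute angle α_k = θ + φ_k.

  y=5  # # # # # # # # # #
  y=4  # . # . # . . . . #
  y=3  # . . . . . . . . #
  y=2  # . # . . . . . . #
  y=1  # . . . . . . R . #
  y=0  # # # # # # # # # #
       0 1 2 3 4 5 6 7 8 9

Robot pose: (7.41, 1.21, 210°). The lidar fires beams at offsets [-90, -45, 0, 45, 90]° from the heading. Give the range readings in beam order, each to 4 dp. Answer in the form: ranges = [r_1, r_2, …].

beam 1: φ=-90°, α=120°
  direction (-0.5000, 0.8660); cell (7,1); t to first gridline: x 0.8200, y 0.9122 (then +2.0000 / +1.1547)
    (6,1) via x @ 0.8200
    (6,2) via y @ 0.9122
    (6,3) via y @ 2.0669
    (5,3) via x @ 2.8200
    (5,4) via y @ 3.2216
    (5,5) via y @ 4.3763  # hit
  → r_1 = 4.3763
beam 2: φ=-45°, α=165°
  direction (-0.9659, 0.2588); cell (7,1); t to first gridline: x 0.4245, y 3.0523 (then +1.0353 / +3.8637)
    (6,1) via x @ 0.4245
    (5,1) via x @ 1.4597
    (4,1) via x @ 2.4950
    (4,2) via y @ 3.0523
    (3,2) via x @ 3.5303
    (2,2) via x @ 4.5656  # hit
  → r_2 = 4.5656
beam 3: φ=0°, α=210°
  direction (-0.8660, -0.5000); cell (7,1); t to first gridline: x 0.4734, y 0.4200 (then +1.1547 / +2.0000)
    (7,0) via y @ 0.4200  # hit
  → r_3 = 0.4200
beam 4: φ=45°, α=255°
  direction (-0.2588, -0.9659); cell (7,1); t to first gridline: x 1.5841, y 0.2174 (then +3.8637 / +1.0353)
    (7,0) via y @ 0.2174  # hit
  → r_4 = 0.2174
beam 5: φ=90°, α=300°
  direction (0.5000, -0.8660); cell (7,1); t to first gridline: x 1.1800, y 0.2425 (then +2.0000 / +1.1547)
    (7,0) via y @ 0.2425  # hit
  → r_5 = 0.2425

ranges = [4.3763, 4.5656, 0.4200, 0.2174, 0.2425]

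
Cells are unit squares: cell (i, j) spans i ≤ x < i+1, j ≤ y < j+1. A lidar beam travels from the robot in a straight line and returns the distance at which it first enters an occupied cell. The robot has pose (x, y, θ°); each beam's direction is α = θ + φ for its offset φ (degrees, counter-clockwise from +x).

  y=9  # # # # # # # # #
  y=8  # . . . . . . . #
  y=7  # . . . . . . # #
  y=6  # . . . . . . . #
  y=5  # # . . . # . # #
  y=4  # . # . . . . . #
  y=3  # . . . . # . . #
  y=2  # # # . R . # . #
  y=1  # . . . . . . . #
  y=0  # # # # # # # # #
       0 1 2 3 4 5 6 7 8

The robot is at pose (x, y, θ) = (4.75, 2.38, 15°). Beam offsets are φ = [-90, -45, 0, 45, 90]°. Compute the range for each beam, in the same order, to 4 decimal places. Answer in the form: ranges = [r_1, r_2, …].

ranges = [1.4287, 2.7600, 1.2941, 0.7159, 6.8535]

beam 1: φ=-90°, α=285°
  cosα=0.2588 sinα=-0.9659 | (4,2) | tMaxX 0.9659 tMaxY 0.3934 | tΔX 3.8637 tΔY 1.0353
    t=0.3934 [y] (4,1)
    t=0.9659 [x] (5,1)
    t=1.4287 [y] (5,0) — stop
  → r_1 = 1.4287
beam 2: φ=-45°, α=330°
  cosα=0.8660 sinα=-0.5000 | (4,2) | tMaxX 0.2887 tMaxY 0.7600 | tΔX 1.1547 tΔY 2.0000
    t=0.2887 [x] (5,2)
    t=0.7600 [y] (5,1)
    t=1.4434 [x] (6,1)
    t=2.5981 [x] (7,1)
    t=2.7600 [y] (7,0) — stop
  → r_2 = 2.7600
beam 3: φ=0°, α=15°
  cosα=0.9659 sinα=0.2588 | (4,2) | tMaxX 0.2588 tMaxY 2.3955 | tΔX 1.0353 tΔY 3.8637
    t=0.2588 [x] (5,2)
    t=1.2941 [x] (6,2) — stop
  → r_3 = 1.2941
beam 4: φ=45°, α=60°
  cosα=0.5000 sinα=0.8660 | (4,2) | tMaxX 0.5000 tMaxY 0.7159 | tΔX 2.0000 tΔY 1.1547
    t=0.5000 [x] (5,2)
    t=0.7159 [y] (5,3) — stop
  → r_4 = 0.7159
beam 5: φ=90°, α=105°
  cosα=-0.2588 sinα=0.9659 | (4,2) | tMaxX 2.8978 tMaxY 0.6419 | tΔX 3.8637 tΔY 1.0353
    t=0.6419 [y] (4,3)
    t=1.6771 [y] (4,4)
    t=2.7124 [y] (4,5)
    t=2.8978 [x] (3,5)
    t=3.7477 [y] (3,6)
    t=4.7830 [y] (3,7)
    t=5.8183 [y] (3,8)
    t=6.7615 [x] (2,8)
    t=6.8535 [y] (2,9) — stop
  → r_5 = 6.8535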